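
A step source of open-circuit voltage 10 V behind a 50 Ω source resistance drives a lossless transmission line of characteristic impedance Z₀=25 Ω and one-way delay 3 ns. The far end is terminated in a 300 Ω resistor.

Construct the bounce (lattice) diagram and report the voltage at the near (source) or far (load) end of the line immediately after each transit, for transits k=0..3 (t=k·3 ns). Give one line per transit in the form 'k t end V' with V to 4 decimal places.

Γ_L=0.846154, Γ_S=0.333333; launch V₁=10·25/75=3.333333
k=0 src: V=3.3333
k=1 load: inc=3.333333, refl=3.333333·0.846154=2.8205; V=0.000000+3.333333+2.820513=6.1538
k=2 src: inc=2.820513, refl=2.820513·0.333333=0.9402; V=3.333333+2.820513+0.940171=7.0940
k=3 load: inc=0.940171, refl=0.940171·0.846154=0.7955; V=6.153846+0.940171+0.795529=7.8895

0 0 source 3.3333
1 3 load 6.1538
2 6 source 7.0940
3 9 load 7.8895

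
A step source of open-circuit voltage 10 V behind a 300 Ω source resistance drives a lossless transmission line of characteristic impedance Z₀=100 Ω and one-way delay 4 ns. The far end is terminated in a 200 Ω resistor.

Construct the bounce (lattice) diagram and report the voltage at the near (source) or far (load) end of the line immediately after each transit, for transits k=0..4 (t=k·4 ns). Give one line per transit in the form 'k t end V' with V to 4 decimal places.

Γ_L=0.333333, Γ_S=0.500000; launch V₁=10·100/400=2.500000
k=0 src: V=2.5000
k=1 load: inc=2.500000, refl=2.500000·0.333333=0.8333; V=0.000000+2.500000+0.833333=3.3333
k=2 src: inc=0.833333, refl=0.833333·0.500000=0.4167; V=2.500000+0.833333+0.416667=3.7500
k=3 load: inc=0.416667, refl=0.416667·0.333333=0.1389; V=3.333333+0.416667+0.138889=3.8889
k=4 src: inc=0.138889, refl=0.138889·0.500000=0.0694; V=3.750000+0.138889+0.069444=3.9583

0 0 source 2.5000
1 4 load 3.3333
2 8 source 3.7500
3 12 load 3.8889
4 16 source 3.9583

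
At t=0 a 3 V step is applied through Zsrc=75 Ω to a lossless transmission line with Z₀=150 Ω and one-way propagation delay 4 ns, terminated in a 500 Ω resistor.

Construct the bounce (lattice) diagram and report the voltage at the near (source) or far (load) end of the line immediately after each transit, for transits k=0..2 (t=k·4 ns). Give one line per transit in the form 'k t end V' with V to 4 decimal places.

0 0 source 2.0000
1 4 load 3.0769
2 8 source 2.7179

Γ_L=0.538462, Γ_S=-0.333333; launch V₁=3·150/225=2.000000
k=0 src: V=2.0000
k=1 load: inc=2.000000, refl=2.000000·0.538462=1.0769; V=0.000000+2.000000+1.076923=3.0769
k=2 src: inc=1.076923, refl=1.076923·-0.333333=-0.3590; V=2.000000+1.076923+-0.358974=2.7179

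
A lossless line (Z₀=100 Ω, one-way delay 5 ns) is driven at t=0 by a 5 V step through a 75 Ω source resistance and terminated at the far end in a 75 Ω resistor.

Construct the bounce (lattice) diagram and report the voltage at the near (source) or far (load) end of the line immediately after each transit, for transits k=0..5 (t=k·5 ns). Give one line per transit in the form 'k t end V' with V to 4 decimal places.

Γ_L=-0.142857, Γ_S=-0.142857; launch V₁=5·100/175=2.857143
k=0 src: V=2.8571
k=1 load: inc=2.857143, refl=2.857143·-0.142857=-0.4082; V=0.000000+2.857143+-0.408163=2.4490
k=2 src: inc=-0.408163, refl=-0.408163·-0.142857=0.0583; V=2.857143+-0.408163+0.058309=2.5073
k=3 load: inc=0.058309, refl=0.058309·-0.142857=-0.0083; V=2.448980+0.058309+-0.008330=2.4990
k=4 src: inc=-0.008330, refl=-0.008330·-0.142857=0.0012; V=2.507289+-0.008330+0.001190=2.5001
k=5 load: inc=0.001190, refl=0.001190·-0.142857=-0.0002; V=2.498959+0.001190+-0.000170=2.5000

0 0 source 2.8571
1 5 load 2.4490
2 10 source 2.5073
3 15 load 2.4990
4 20 source 2.5001
5 25 load 2.5000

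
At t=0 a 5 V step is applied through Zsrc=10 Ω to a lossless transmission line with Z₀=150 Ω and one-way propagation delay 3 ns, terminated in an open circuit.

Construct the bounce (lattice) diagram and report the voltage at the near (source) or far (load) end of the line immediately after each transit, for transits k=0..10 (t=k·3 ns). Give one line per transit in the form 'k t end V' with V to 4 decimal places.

0 0 source 4.6875
1 3 load 9.3750
2 6 source 5.2734
3 9 load 1.1719
4 12 source 4.7607
5 15 load 8.3496
6 18 source 5.2094
7 21 load 2.0691
8 24 source 4.8168
9 27 load 7.5645
10 30 source 5.1603

Γ_L=1.000000, Γ_S=-0.875000; launch V₁=5·150/160=4.687500
k=0 src: V=4.6875
k=1 load: inc=4.687500, refl=4.687500·1.000000=4.6875; V=0.000000+4.687500+4.687500=9.3750
k=2 src: inc=4.687500, refl=4.687500·-0.875000=-4.1016; V=4.687500+4.687500+-4.101562=5.2734
k=3 load: inc=-4.101562, refl=-4.101562·1.000000=-4.1016; V=9.375000+-4.101562+-4.101562=1.1719
k=4 src: inc=-4.101562, refl=-4.101562·-0.875000=3.5889; V=5.273438+-4.101562+3.588867=4.7607
k=5 load: inc=3.588867, refl=3.588867·1.000000=3.5889; V=1.171875+3.588867+3.588867=8.3496
k=6 src: inc=3.588867, refl=3.588867·-0.875000=-3.1403; V=4.760742+3.588867+-3.140259=5.2094
k=7 load: inc=-3.140259, refl=-3.140259·1.000000=-3.1403; V=8.349609+-3.140259+-3.140259=2.0691
k=8 src: inc=-3.140259, refl=-3.140259·-0.875000=2.7477; V=5.209351+-3.140259+2.747726=4.8168
k=9 load: inc=2.747726, refl=2.747726·1.000000=2.7477; V=2.069092+2.747726+2.747726=7.5645
k=10 src: inc=2.747726, refl=2.747726·-0.875000=-2.4043; V=4.816818+2.747726+-2.404261=5.1603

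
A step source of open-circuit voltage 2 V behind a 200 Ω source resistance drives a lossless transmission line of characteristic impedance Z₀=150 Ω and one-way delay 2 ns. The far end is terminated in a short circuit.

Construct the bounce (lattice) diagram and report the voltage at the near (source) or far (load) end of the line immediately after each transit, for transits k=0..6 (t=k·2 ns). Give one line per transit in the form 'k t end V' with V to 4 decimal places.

Γ_L=-1.000000, Γ_S=0.142857; launch V₁=2·150/350=0.857143
k=0 src: V=0.8571
k=1 load: inc=0.857143, refl=0.857143·-1.000000=-0.8571; V=0.000000+0.857143+-0.857143=0.0000
k=2 src: inc=-0.857143, refl=-0.857143·0.142857=-0.1224; V=0.857143+-0.857143+-0.122449=-0.1224
k=3 load: inc=-0.122449, refl=-0.122449·-1.000000=0.1224; V=0.000000+-0.122449+0.122449=0.0000
k=4 src: inc=0.122449, refl=0.122449·0.142857=0.0175; V=-0.122449+0.122449+0.017493=0.0175
k=5 load: inc=0.017493, refl=0.017493·-1.000000=-0.0175; V=0.000000+0.017493+-0.017493=0.0000
k=6 src: inc=-0.017493, refl=-0.017493·0.142857=-0.0025; V=0.017493+-0.017493+-0.002499=-0.0025

0 0 source 0.8571
1 2 load 0.0000
2 4 source -0.1224
3 6 load 0.0000
4 8 source 0.0175
5 10 load 0.0000
6 12 source -0.0025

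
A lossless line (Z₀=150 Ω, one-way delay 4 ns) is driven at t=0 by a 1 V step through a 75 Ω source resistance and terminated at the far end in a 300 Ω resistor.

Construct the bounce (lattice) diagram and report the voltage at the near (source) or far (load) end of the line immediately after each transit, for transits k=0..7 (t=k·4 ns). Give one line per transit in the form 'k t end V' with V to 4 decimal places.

Γ_L=0.333333, Γ_S=-0.333333; launch V₁=1·150/225=0.666667
k=0 src: V=0.6667
k=1 load: inc=0.666667, refl=0.666667·0.333333=0.2222; V=0.000000+0.666667+0.222222=0.8889
k=2 src: inc=0.222222, refl=0.222222·-0.333333=-0.0741; V=0.666667+0.222222+-0.074074=0.8148
k=3 load: inc=-0.074074, refl=-0.074074·0.333333=-0.0247; V=0.888889+-0.074074+-0.024691=0.7901
k=4 src: inc=-0.024691, refl=-0.024691·-0.333333=0.0082; V=0.814815+-0.024691+0.008230=0.7984
k=5 load: inc=0.008230, refl=0.008230·0.333333=0.0027; V=0.790123+0.008230+0.002743=0.8011
k=6 src: inc=0.002743, refl=0.002743·-0.333333=-0.0009; V=0.798354+0.002743+-0.000914=0.8002
k=7 load: inc=-0.000914, refl=-0.000914·0.333333=-0.0003; V=0.801097+-0.000914+-0.000305=0.7999

0 0 source 0.6667
1 4 load 0.8889
2 8 source 0.8148
3 12 load 0.7901
4 16 source 0.7984
5 20 load 0.8011
6 24 source 0.8002
7 28 load 0.7999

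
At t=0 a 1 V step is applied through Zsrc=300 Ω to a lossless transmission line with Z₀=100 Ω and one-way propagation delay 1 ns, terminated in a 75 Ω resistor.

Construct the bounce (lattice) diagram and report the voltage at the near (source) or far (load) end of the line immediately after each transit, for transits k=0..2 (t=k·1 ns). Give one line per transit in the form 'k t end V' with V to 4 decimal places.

0 0 source 0.2500
1 1 load 0.2143
2 2 source 0.1964

Γ_L=-0.142857, Γ_S=0.500000; launch V₁=1·100/400=0.250000
k=0 src: V=0.2500
k=1 load: inc=0.250000, refl=0.250000·-0.142857=-0.0357; V=0.000000+0.250000+-0.035714=0.2143
k=2 src: inc=-0.035714, refl=-0.035714·0.500000=-0.0179; V=0.250000+-0.035714+-0.017857=0.1964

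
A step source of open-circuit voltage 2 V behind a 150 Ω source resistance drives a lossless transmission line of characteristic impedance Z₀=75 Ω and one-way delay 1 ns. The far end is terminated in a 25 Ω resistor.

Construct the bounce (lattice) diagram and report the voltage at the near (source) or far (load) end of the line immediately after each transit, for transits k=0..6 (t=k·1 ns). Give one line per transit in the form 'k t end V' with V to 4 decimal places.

Γ_L=-0.500000, Γ_S=0.333333; launch V₁=2·75/225=0.666667
k=0 src: V=0.6667
k=1 load: inc=0.666667, refl=0.666667·-0.500000=-0.3333; V=0.000000+0.666667+-0.333333=0.3333
k=2 src: inc=-0.333333, refl=-0.333333·0.333333=-0.1111; V=0.666667+-0.333333+-0.111111=0.2222
k=3 load: inc=-0.111111, refl=-0.111111·-0.500000=0.0556; V=0.333333+-0.111111+0.055556=0.2778
k=4 src: inc=0.055556, refl=0.055556·0.333333=0.0185; V=0.222222+0.055556+0.018519=0.2963
k=5 load: inc=0.018519, refl=0.018519·-0.500000=-0.0093; V=0.277778+0.018519+-0.009259=0.2870
k=6 src: inc=-0.009259, refl=-0.009259·0.333333=-0.0031; V=0.296296+-0.009259+-0.003086=0.2840

0 0 source 0.6667
1 1 load 0.3333
2 2 source 0.2222
3 3 load 0.2778
4 4 source 0.2963
5 5 load 0.2870
6 6 source 0.2840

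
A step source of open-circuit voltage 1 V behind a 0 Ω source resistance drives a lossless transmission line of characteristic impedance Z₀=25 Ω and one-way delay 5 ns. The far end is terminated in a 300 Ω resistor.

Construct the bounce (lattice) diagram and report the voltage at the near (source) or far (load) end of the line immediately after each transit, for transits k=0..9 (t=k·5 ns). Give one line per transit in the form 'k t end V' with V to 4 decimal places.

0 0 source 1.0000
1 5 load 1.8462
2 10 source 1.0000
3 15 load 0.2840
4 20 source 1.0000
5 25 load 1.6058
6 30 source 1.0000
7 35 load 0.4874
8 40 source 1.0000
9 45 load 1.4338

Γ_L=0.846154, Γ_S=-1.000000; launch V₁=1·25/25=1.000000
k=0 src: V=1.0000
k=1 load: inc=1.000000, refl=1.000000·0.846154=0.8462; V=0.000000+1.000000+0.846154=1.8462
k=2 src: inc=0.846154, refl=0.846154·-1.000000=-0.8462; V=1.000000+0.846154+-0.846154=1.0000
k=3 load: inc=-0.846154, refl=-0.846154·0.846154=-0.7160; V=1.846154+-0.846154+-0.715976=0.2840
k=4 src: inc=-0.715976, refl=-0.715976·-1.000000=0.7160; V=1.000000+-0.715976+0.715976=1.0000
k=5 load: inc=0.715976, refl=0.715976·0.846154=0.6058; V=0.284024+0.715976+0.605826=1.6058
k=6 src: inc=0.605826, refl=0.605826·-1.000000=-0.6058; V=1.000000+0.605826+-0.605826=1.0000
k=7 load: inc=-0.605826, refl=-0.605826·0.846154=-0.5126; V=1.605826+-0.605826+-0.512622=0.4874
k=8 src: inc=-0.512622, refl=-0.512622·-1.000000=0.5126; V=1.000000+-0.512622+0.512622=1.0000
k=9 load: inc=0.512622, refl=0.512622·0.846154=0.4338; V=0.487378+0.512622+0.433757=1.4338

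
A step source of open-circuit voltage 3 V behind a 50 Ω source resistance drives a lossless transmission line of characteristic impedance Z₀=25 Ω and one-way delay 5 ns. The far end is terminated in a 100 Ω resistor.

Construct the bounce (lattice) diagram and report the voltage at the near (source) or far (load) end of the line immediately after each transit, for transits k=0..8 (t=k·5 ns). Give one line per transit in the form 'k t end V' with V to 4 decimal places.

Γ_L=0.600000, Γ_S=0.333333; launch V₁=3·25/75=1.000000
k=0 src: V=1.0000
k=1 load: inc=1.000000, refl=1.000000·0.600000=0.6000; V=0.000000+1.000000+0.600000=1.6000
k=2 src: inc=0.600000, refl=0.600000·0.333333=0.2000; V=1.000000+0.600000+0.200000=1.8000
k=3 load: inc=0.200000, refl=0.200000·0.600000=0.1200; V=1.600000+0.200000+0.120000=1.9200
k=4 src: inc=0.120000, refl=0.120000·0.333333=0.0400; V=1.800000+0.120000+0.040000=1.9600
k=5 load: inc=0.040000, refl=0.040000·0.600000=0.0240; V=1.920000+0.040000+0.024000=1.9840
k=6 src: inc=0.024000, refl=0.024000·0.333333=0.0080; V=1.960000+0.024000+0.008000=1.9920
k=7 load: inc=0.008000, refl=0.008000·0.600000=0.0048; V=1.984000+0.008000+0.004800=1.9968
k=8 src: inc=0.004800, refl=0.004800·0.333333=0.0016; V=1.992000+0.004800+0.001600=1.9984

0 0 source 1.0000
1 5 load 1.6000
2 10 source 1.8000
3 15 load 1.9200
4 20 source 1.9600
5 25 load 1.9840
6 30 source 1.9920
7 35 load 1.9968
8 40 source 1.9984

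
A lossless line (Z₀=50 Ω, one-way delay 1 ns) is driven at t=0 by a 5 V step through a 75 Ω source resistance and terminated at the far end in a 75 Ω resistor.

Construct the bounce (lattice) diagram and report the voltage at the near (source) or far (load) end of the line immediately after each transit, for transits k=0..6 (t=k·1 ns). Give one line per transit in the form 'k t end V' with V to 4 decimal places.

0 0 source 2.0000
1 1 load 2.4000
2 2 source 2.4800
3 3 load 2.4960
4 4 source 2.4992
5 5 load 2.4998
6 6 source 2.5000

Γ_L=0.200000, Γ_S=0.200000; launch V₁=5·50/125=2.000000
k=0 src: V=2.0000
k=1 load: inc=2.000000, refl=2.000000·0.200000=0.4000; V=0.000000+2.000000+0.400000=2.4000
k=2 src: inc=0.400000, refl=0.400000·0.200000=0.0800; V=2.000000+0.400000+0.080000=2.4800
k=3 load: inc=0.080000, refl=0.080000·0.200000=0.0160; V=2.400000+0.080000+0.016000=2.4960
k=4 src: inc=0.016000, refl=0.016000·0.200000=0.0032; V=2.480000+0.016000+0.003200=2.4992
k=5 load: inc=0.003200, refl=0.003200·0.200000=0.0006; V=2.496000+0.003200+0.000640=2.4998
k=6 src: inc=0.000640, refl=0.000640·0.200000=0.0001; V=2.499200+0.000640+0.000128=2.5000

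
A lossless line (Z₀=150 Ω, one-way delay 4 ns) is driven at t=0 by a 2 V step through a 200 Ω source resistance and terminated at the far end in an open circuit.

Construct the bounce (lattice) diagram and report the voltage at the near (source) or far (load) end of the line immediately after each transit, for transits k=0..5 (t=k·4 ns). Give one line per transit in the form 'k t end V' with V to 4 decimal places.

0 0 source 0.8571
1 4 load 1.7143
2 8 source 1.8367
3 12 load 1.9592
4 16 source 1.9767
5 20 load 1.9942

Γ_L=1.000000, Γ_S=0.142857; launch V₁=2·150/350=0.857143
k=0 src: V=0.8571
k=1 load: inc=0.857143, refl=0.857143·1.000000=0.8571; V=0.000000+0.857143+0.857143=1.7143
k=2 src: inc=0.857143, refl=0.857143·0.142857=0.1224; V=0.857143+0.857143+0.122449=1.8367
k=3 load: inc=0.122449, refl=0.122449·1.000000=0.1224; V=1.714286+0.122449+0.122449=1.9592
k=4 src: inc=0.122449, refl=0.122449·0.142857=0.0175; V=1.836735+0.122449+0.017493=1.9767
k=5 load: inc=0.017493, refl=0.017493·1.000000=0.0175; V=1.959184+0.017493+0.017493=1.9942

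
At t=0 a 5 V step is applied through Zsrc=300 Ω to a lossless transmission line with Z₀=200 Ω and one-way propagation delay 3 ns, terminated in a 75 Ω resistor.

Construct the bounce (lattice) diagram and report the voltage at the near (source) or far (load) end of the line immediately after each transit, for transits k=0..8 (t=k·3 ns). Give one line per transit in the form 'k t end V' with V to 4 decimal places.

0 0 source 2.0000
1 3 load 1.0909
2 6 source 0.9091
3 9 load 0.9917
4 12 source 1.0083
5 15 load 1.0008
6 18 source 0.9992
7 21 load 0.9999
8 24 source 1.0001

Γ_L=-0.454545, Γ_S=0.200000; launch V₁=5·200/500=2.000000
k=0 src: V=2.0000
k=1 load: inc=2.000000, refl=2.000000·-0.454545=-0.9091; V=0.000000+2.000000+-0.909091=1.0909
k=2 src: inc=-0.909091, refl=-0.909091·0.200000=-0.1818; V=2.000000+-0.909091+-0.181818=0.9091
k=3 load: inc=-0.181818, refl=-0.181818·-0.454545=0.0826; V=1.090909+-0.181818+0.082645=0.9917
k=4 src: inc=0.082645, refl=0.082645·0.200000=0.0165; V=0.909091+0.082645+0.016529=1.0083
k=5 load: inc=0.016529, refl=0.016529·-0.454545=-0.0075; V=0.991736+0.016529+-0.007513=1.0008
k=6 src: inc=-0.007513, refl=-0.007513·0.200000=-0.0015; V=1.008264+-0.007513+-0.001503=0.9992
k=7 load: inc=-0.001503, refl=-0.001503·-0.454545=0.0007; V=1.000751+-0.001503+0.000683=0.9999
k=8 src: inc=0.000683, refl=0.000683·0.200000=0.0001; V=0.999249+0.000683+0.000137=1.0001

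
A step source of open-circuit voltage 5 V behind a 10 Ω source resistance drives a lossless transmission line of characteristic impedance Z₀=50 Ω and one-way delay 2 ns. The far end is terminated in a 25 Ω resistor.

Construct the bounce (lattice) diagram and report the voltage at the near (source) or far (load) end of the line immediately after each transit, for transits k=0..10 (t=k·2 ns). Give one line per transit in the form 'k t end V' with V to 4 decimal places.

0 0 source 4.1667
1 2 load 2.7778
2 4 source 3.7037
3 6 load 3.3951
4 8 source 3.6008
5 10 load 3.5322
6 12 source 3.5780
7 14 load 3.5627
8 16 source 3.5729
9 18 load 3.5695
10 20 source 3.5718

Γ_L=-0.333333, Γ_S=-0.666667; launch V₁=5·50/60=4.166667
k=0 src: V=4.1667
k=1 load: inc=4.166667, refl=4.166667·-0.333333=-1.3889; V=0.000000+4.166667+-1.388889=2.7778
k=2 src: inc=-1.388889, refl=-1.388889·-0.666667=0.9259; V=4.166667+-1.388889+0.925926=3.7037
k=3 load: inc=0.925926, refl=0.925926·-0.333333=-0.3086; V=2.777778+0.925926+-0.308642=3.3951
k=4 src: inc=-0.308642, refl=-0.308642·-0.666667=0.2058; V=3.703704+-0.308642+0.205761=3.6008
k=5 load: inc=0.205761, refl=0.205761·-0.333333=-0.0686; V=3.395062+0.205761+-0.068587=3.5322
k=6 src: inc=-0.068587, refl=-0.068587·-0.666667=0.0457; V=3.600823+-0.068587+0.045725=3.5780
k=7 load: inc=0.045725, refl=0.045725·-0.333333=-0.0152; V=3.532236+0.045725+-0.015242=3.5627
k=8 src: inc=-0.015242, refl=-0.015242·-0.666667=0.0102; V=3.577961+-0.015242+0.010161=3.5729
k=9 load: inc=0.010161, refl=0.010161·-0.333333=-0.0034; V=3.562719+0.010161+-0.003387=3.5695
k=10 src: inc=-0.003387, refl=-0.003387·-0.666667=0.0023; V=3.572880+-0.003387+0.002258=3.5718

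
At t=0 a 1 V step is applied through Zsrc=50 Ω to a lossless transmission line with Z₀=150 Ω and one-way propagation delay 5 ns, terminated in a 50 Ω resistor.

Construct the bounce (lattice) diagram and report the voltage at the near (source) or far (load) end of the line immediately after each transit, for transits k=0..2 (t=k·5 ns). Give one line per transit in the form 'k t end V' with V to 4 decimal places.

Γ_L=-0.500000, Γ_S=-0.500000; launch V₁=1·150/200=0.750000
k=0 src: V=0.7500
k=1 load: inc=0.750000, refl=0.750000·-0.500000=-0.3750; V=0.000000+0.750000+-0.375000=0.3750
k=2 src: inc=-0.375000, refl=-0.375000·-0.500000=0.1875; V=0.750000+-0.375000+0.187500=0.5625

0 0 source 0.7500
1 5 load 0.3750
2 10 source 0.5625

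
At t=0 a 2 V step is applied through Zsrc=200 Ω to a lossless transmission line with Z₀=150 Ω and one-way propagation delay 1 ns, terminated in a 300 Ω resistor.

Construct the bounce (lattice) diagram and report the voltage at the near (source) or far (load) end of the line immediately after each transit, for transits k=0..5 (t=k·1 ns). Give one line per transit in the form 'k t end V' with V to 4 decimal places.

Γ_L=0.333333, Γ_S=0.142857; launch V₁=2·150/350=0.857143
k=0 src: V=0.8571
k=1 load: inc=0.857143, refl=0.857143·0.333333=0.2857; V=0.000000+0.857143+0.285714=1.1429
k=2 src: inc=0.285714, refl=0.285714·0.142857=0.0408; V=0.857143+0.285714+0.040816=1.1837
k=3 load: inc=0.040816, refl=0.040816·0.333333=0.0136; V=1.142857+0.040816+0.013605=1.1973
k=4 src: inc=0.013605, refl=0.013605·0.142857=0.0019; V=1.183673+0.013605+0.001944=1.1992
k=5 load: inc=0.001944, refl=0.001944·0.333333=0.0006; V=1.197279+0.001944+0.000648=1.1999

0 0 source 0.8571
1 1 load 1.1429
2 2 source 1.1837
3 3 load 1.1973
4 4 source 1.1992
5 5 load 1.1999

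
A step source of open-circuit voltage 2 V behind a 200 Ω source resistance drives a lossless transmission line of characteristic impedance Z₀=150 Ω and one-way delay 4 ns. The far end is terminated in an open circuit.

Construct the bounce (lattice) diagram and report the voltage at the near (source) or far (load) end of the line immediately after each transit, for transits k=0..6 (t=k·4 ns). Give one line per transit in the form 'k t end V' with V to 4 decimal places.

0 0 source 0.8571
1 4 load 1.7143
2 8 source 1.8367
3 12 load 1.9592
4 16 source 1.9767
5 20 load 1.9942
6 24 source 1.9967

Γ_L=1.000000, Γ_S=0.142857; launch V₁=2·150/350=0.857143
k=0 src: V=0.8571
k=1 load: inc=0.857143, refl=0.857143·1.000000=0.8571; V=0.000000+0.857143+0.857143=1.7143
k=2 src: inc=0.857143, refl=0.857143·0.142857=0.1224; V=0.857143+0.857143+0.122449=1.8367
k=3 load: inc=0.122449, refl=0.122449·1.000000=0.1224; V=1.714286+0.122449+0.122449=1.9592
k=4 src: inc=0.122449, refl=0.122449·0.142857=0.0175; V=1.836735+0.122449+0.017493=1.9767
k=5 load: inc=0.017493, refl=0.017493·1.000000=0.0175; V=1.959184+0.017493+0.017493=1.9942
k=6 src: inc=0.017493, refl=0.017493·0.142857=0.0025; V=1.976676+0.017493+0.002499=1.9967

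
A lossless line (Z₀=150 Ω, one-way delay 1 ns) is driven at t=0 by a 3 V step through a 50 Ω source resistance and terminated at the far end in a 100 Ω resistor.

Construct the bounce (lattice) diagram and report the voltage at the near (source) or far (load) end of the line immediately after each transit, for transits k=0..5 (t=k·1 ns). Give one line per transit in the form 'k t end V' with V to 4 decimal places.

0 0 source 2.2500
1 1 load 1.8000
2 2 source 2.0250
3 3 load 1.9800
4 4 source 2.0025
5 5 load 1.9980

Γ_L=-0.200000, Γ_S=-0.500000; launch V₁=3·150/200=2.250000
k=0 src: V=2.2500
k=1 load: inc=2.250000, refl=2.250000·-0.200000=-0.4500; V=0.000000+2.250000+-0.450000=1.8000
k=2 src: inc=-0.450000, refl=-0.450000·-0.500000=0.2250; V=2.250000+-0.450000+0.225000=2.0250
k=3 load: inc=0.225000, refl=0.225000·-0.200000=-0.0450; V=1.800000+0.225000+-0.045000=1.9800
k=4 src: inc=-0.045000, refl=-0.045000·-0.500000=0.0225; V=2.025000+-0.045000+0.022500=2.0025
k=5 load: inc=0.022500, refl=0.022500·-0.200000=-0.0045; V=1.980000+0.022500+-0.004500=1.9980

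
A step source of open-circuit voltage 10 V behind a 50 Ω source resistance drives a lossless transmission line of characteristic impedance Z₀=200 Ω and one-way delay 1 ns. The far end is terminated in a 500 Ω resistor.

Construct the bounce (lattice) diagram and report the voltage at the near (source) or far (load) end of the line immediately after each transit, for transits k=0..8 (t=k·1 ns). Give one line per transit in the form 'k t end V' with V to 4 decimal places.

0 0 source 8.0000
1 1 load 11.4286
2 2 source 9.3714
3 3 load 8.4898
4 4 source 9.0188
5 5 load 9.2455
6 6 source 9.1095
7 7 load 9.0512
8 8 source 9.0861

Γ_L=0.428571, Γ_S=-0.600000; launch V₁=10·200/250=8.000000
k=0 src: V=8.0000
k=1 load: inc=8.000000, refl=8.000000·0.428571=3.4286; V=0.000000+8.000000+3.428571=11.4286
k=2 src: inc=3.428571, refl=3.428571·-0.600000=-2.0571; V=8.000000+3.428571+-2.057143=9.3714
k=3 load: inc=-2.057143, refl=-2.057143·0.428571=-0.8816; V=11.428571+-2.057143+-0.881633=8.4898
k=4 src: inc=-0.881633, refl=-0.881633·-0.600000=0.5290; V=9.371429+-0.881633+0.528980=9.0188
k=5 load: inc=0.528980, refl=0.528980·0.428571=0.2267; V=8.489796+0.528980+0.226706=9.2455
k=6 src: inc=0.226706, refl=0.226706·-0.600000=-0.1360; V=9.018776+0.226706+-0.136023=9.1095
k=7 load: inc=-0.136023, refl=-0.136023·0.428571=-0.0583; V=9.245481+-0.136023+-0.058296=9.0512
k=8 src: inc=-0.058296, refl=-0.058296·-0.600000=0.0350; V=9.109458+-0.058296+0.034977=9.0861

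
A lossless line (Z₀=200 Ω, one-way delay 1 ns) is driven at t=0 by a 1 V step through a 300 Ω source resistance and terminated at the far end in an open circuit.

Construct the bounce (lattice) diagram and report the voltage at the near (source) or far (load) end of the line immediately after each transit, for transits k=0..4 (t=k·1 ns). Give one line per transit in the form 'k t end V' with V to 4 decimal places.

0 0 source 0.4000
1 1 load 0.8000
2 2 source 0.8800
3 3 load 0.9600
4 4 source 0.9760

Γ_L=1.000000, Γ_S=0.200000; launch V₁=1·200/500=0.400000
k=0 src: V=0.4000
k=1 load: inc=0.400000, refl=0.400000·1.000000=0.4000; V=0.000000+0.400000+0.400000=0.8000
k=2 src: inc=0.400000, refl=0.400000·0.200000=0.0800; V=0.400000+0.400000+0.080000=0.8800
k=3 load: inc=0.080000, refl=0.080000·1.000000=0.0800; V=0.800000+0.080000+0.080000=0.9600
k=4 src: inc=0.080000, refl=0.080000·0.200000=0.0160; V=0.880000+0.080000+0.016000=0.9760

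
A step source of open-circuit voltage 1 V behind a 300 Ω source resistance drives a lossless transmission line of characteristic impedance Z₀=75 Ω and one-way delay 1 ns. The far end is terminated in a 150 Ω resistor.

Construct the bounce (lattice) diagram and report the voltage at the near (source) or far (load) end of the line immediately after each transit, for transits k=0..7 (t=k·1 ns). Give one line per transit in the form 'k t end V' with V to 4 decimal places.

Γ_L=0.333333, Γ_S=0.600000; launch V₁=1·75/375=0.200000
k=0 src: V=0.2000
k=1 load: inc=0.200000, refl=0.200000·0.333333=0.0667; V=0.000000+0.200000+0.066667=0.2667
k=2 src: inc=0.066667, refl=0.066667·0.600000=0.0400; V=0.200000+0.066667+0.040000=0.3067
k=3 load: inc=0.040000, refl=0.040000·0.333333=0.0133; V=0.266667+0.040000+0.013333=0.3200
k=4 src: inc=0.013333, refl=0.013333·0.600000=0.0080; V=0.306667+0.013333+0.008000=0.3280
k=5 load: inc=0.008000, refl=0.008000·0.333333=0.0027; V=0.320000+0.008000+0.002667=0.3307
k=6 src: inc=0.002667, refl=0.002667·0.600000=0.0016; V=0.328000+0.002667+0.001600=0.3323
k=7 load: inc=0.001600, refl=0.001600·0.333333=0.0005; V=0.330667+0.001600+0.000533=0.3328

0 0 source 0.2000
1 1 load 0.2667
2 2 source 0.3067
3 3 load 0.3200
4 4 source 0.3280
5 5 load 0.3307
6 6 source 0.3323
7 7 load 0.3328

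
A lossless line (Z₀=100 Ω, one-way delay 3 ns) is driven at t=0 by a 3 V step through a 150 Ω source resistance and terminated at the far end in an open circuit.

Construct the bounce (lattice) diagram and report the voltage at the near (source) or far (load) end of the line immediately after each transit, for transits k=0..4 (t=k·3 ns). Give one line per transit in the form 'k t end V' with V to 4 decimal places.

0 0 source 1.2000
1 3 load 2.4000
2 6 source 2.6400
3 9 load 2.8800
4 12 source 2.9280

Γ_L=1.000000, Γ_S=0.200000; launch V₁=3·100/250=1.200000
k=0 src: V=1.2000
k=1 load: inc=1.200000, refl=1.200000·1.000000=1.2000; V=0.000000+1.200000+1.200000=2.4000
k=2 src: inc=1.200000, refl=1.200000·0.200000=0.2400; V=1.200000+1.200000+0.240000=2.6400
k=3 load: inc=0.240000, refl=0.240000·1.000000=0.2400; V=2.400000+0.240000+0.240000=2.8800
k=4 src: inc=0.240000, refl=0.240000·0.200000=0.0480; V=2.640000+0.240000+0.048000=2.9280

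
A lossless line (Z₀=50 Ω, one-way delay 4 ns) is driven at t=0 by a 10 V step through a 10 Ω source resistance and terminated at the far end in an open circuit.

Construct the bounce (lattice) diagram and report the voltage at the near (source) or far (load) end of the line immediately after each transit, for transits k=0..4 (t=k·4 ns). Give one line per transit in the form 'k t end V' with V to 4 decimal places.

Γ_L=1.000000, Γ_S=-0.666667; launch V₁=10·50/60=8.333333
k=0 src: V=8.3333
k=1 load: inc=8.333333, refl=8.333333·1.000000=8.3333; V=0.000000+8.333333+8.333333=16.6667
k=2 src: inc=8.333333, refl=8.333333·-0.666667=-5.5556; V=8.333333+8.333333+-5.555556=11.1111
k=3 load: inc=-5.555556, refl=-5.555556·1.000000=-5.5556; V=16.666667+-5.555556+-5.555556=5.5556
k=4 src: inc=-5.555556, refl=-5.555556·-0.666667=3.7037; V=11.111111+-5.555556+3.703704=9.2593

0 0 source 8.3333
1 4 load 16.6667
2 8 source 11.1111
3 12 load 5.5556
4 16 source 9.2593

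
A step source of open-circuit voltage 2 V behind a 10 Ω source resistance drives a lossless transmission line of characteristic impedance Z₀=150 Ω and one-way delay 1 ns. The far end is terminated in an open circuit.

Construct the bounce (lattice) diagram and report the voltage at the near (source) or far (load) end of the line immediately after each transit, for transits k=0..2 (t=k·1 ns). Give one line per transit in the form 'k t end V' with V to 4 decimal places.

Γ_L=1.000000, Γ_S=-0.875000; launch V₁=2·150/160=1.875000
k=0 src: V=1.8750
k=1 load: inc=1.875000, refl=1.875000·1.000000=1.8750; V=0.000000+1.875000+1.875000=3.7500
k=2 src: inc=1.875000, refl=1.875000·-0.875000=-1.6406; V=1.875000+1.875000+-1.640625=2.1094

0 0 source 1.8750
1 1 load 3.7500
2 2 source 2.1094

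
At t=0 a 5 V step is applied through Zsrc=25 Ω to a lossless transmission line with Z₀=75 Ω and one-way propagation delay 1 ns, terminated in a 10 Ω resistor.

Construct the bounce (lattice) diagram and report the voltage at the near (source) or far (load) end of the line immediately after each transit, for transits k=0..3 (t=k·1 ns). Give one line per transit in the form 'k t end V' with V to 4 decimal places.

0 0 source 3.7500
1 1 load 0.8824
2 2 source 2.3162
3 3 load 1.2197

Γ_L=-0.764706, Γ_S=-0.500000; launch V₁=5·75/100=3.750000
k=0 src: V=3.7500
k=1 load: inc=3.750000, refl=3.750000·-0.764706=-2.8676; V=0.000000+3.750000+-2.867647=0.8824
k=2 src: inc=-2.867647, refl=-2.867647·-0.500000=1.4338; V=3.750000+-2.867647+1.433824=2.3162
k=3 load: inc=1.433824, refl=1.433824·-0.764706=-1.0965; V=0.882353+1.433824+-1.096453=1.2197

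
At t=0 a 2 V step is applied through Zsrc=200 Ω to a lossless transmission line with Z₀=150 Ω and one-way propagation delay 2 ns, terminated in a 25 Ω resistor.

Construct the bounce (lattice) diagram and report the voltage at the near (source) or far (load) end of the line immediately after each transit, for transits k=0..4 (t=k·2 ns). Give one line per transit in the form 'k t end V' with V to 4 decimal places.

Γ_L=-0.714286, Γ_S=0.142857; launch V₁=2·150/350=0.857143
k=0 src: V=0.8571
k=1 load: inc=0.857143, refl=0.857143·-0.714286=-0.6122; V=0.000000+0.857143+-0.612245=0.2449
k=2 src: inc=-0.612245, refl=-0.612245·0.142857=-0.0875; V=0.857143+-0.612245+-0.087464=0.1574
k=3 load: inc=-0.087464, refl=-0.087464·-0.714286=0.0625; V=0.244898+-0.087464+0.062474=0.2199
k=4 src: inc=0.062474, refl=0.062474·0.142857=0.0089; V=0.157434+0.062474+0.008925=0.2288

0 0 source 0.8571
1 2 load 0.2449
2 4 source 0.1574
3 6 load 0.2199
4 8 source 0.2288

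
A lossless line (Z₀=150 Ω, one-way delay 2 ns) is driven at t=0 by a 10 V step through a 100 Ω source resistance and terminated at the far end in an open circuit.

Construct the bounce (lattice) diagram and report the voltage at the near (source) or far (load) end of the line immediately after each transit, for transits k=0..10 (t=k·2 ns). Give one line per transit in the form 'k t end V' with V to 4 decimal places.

Γ_L=1.000000, Γ_S=-0.200000; launch V₁=10·150/250=6.000000
k=0 src: V=6.0000
k=1 load: inc=6.000000, refl=6.000000·1.000000=6.0000; V=0.000000+6.000000+6.000000=12.0000
k=2 src: inc=6.000000, refl=6.000000·-0.200000=-1.2000; V=6.000000+6.000000+-1.200000=10.8000
k=3 load: inc=-1.200000, refl=-1.200000·1.000000=-1.2000; V=12.000000+-1.200000+-1.200000=9.6000
k=4 src: inc=-1.200000, refl=-1.200000·-0.200000=0.2400; V=10.800000+-1.200000+0.240000=9.8400
k=5 load: inc=0.240000, refl=0.240000·1.000000=0.2400; V=9.600000+0.240000+0.240000=10.0800
k=6 src: inc=0.240000, refl=0.240000·-0.200000=-0.0480; V=9.840000+0.240000+-0.048000=10.0320
k=7 load: inc=-0.048000, refl=-0.048000·1.000000=-0.0480; V=10.080000+-0.048000+-0.048000=9.9840
k=8 src: inc=-0.048000, refl=-0.048000·-0.200000=0.0096; V=10.032000+-0.048000+0.009600=9.9936
k=9 load: inc=0.009600, refl=0.009600·1.000000=0.0096; V=9.984000+0.009600+0.009600=10.0032
k=10 src: inc=0.009600, refl=0.009600·-0.200000=-0.0019; V=9.993600+0.009600+-0.001920=10.0013

0 0 source 6.0000
1 2 load 12.0000
2 4 source 10.8000
3 6 load 9.6000
4 8 source 9.8400
5 10 load 10.0800
6 12 source 10.0320
7 14 load 9.9840
8 16 source 9.9936
9 18 load 10.0032
10 20 source 10.0013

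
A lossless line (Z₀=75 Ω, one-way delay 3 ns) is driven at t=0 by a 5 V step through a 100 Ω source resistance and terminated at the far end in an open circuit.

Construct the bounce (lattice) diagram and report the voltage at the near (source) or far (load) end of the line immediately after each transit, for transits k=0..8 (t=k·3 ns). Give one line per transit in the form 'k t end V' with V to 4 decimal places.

0 0 source 2.1429
1 3 load 4.2857
2 6 source 4.5918
3 9 load 4.8980
4 12 source 4.9417
5 15 load 4.9854
6 18 source 4.9917
7 21 load 4.9979
8 24 source 4.9988

Γ_L=1.000000, Γ_S=0.142857; launch V₁=5·75/175=2.142857
k=0 src: V=2.1429
k=1 load: inc=2.142857, refl=2.142857·1.000000=2.1429; V=0.000000+2.142857+2.142857=4.2857
k=2 src: inc=2.142857, refl=2.142857·0.142857=0.3061; V=2.142857+2.142857+0.306122=4.5918
k=3 load: inc=0.306122, refl=0.306122·1.000000=0.3061; V=4.285714+0.306122+0.306122=4.8980
k=4 src: inc=0.306122, refl=0.306122·0.142857=0.0437; V=4.591837+0.306122+0.043732=4.9417
k=5 load: inc=0.043732, refl=0.043732·1.000000=0.0437; V=4.897959+0.043732+0.043732=4.9854
k=6 src: inc=0.043732, refl=0.043732·0.142857=0.0062; V=4.941691+0.043732+0.006247=4.9917
k=7 load: inc=0.006247, refl=0.006247·1.000000=0.0062; V=4.985423+0.006247+0.006247=4.9979
k=8 src: inc=0.006247, refl=0.006247·0.142857=0.0009; V=4.991670+0.006247+0.000892=4.9988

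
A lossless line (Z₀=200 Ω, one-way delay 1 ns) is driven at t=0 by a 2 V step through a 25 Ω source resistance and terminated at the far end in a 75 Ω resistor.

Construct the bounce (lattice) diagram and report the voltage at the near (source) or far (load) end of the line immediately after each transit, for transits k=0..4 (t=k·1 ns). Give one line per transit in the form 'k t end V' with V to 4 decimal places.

0 0 source 1.7778
1 1 load 0.9697
2 2 source 1.5982
3 3 load 1.3125
4 4 source 1.5347

Γ_L=-0.454545, Γ_S=-0.777778; launch V₁=2·200/225=1.777778
k=0 src: V=1.7778
k=1 load: inc=1.777778, refl=1.777778·-0.454545=-0.8081; V=0.000000+1.777778+-0.808081=0.9697
k=2 src: inc=-0.808081, refl=-0.808081·-0.777778=0.6285; V=1.777778+-0.808081+0.628507=1.5982
k=3 load: inc=0.628507, refl=0.628507·-0.454545=-0.2857; V=0.969697+0.628507+-0.285685=1.3125
k=4 src: inc=-0.285685, refl=-0.285685·-0.777778=0.2222; V=1.598204+-0.285685+0.222200=1.5347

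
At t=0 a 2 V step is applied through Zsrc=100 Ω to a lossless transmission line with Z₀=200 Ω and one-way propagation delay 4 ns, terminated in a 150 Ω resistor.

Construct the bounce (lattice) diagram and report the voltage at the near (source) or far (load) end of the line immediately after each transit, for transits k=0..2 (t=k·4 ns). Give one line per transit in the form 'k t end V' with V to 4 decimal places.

0 0 source 1.3333
1 4 load 1.1429
2 8 source 1.2063

Γ_L=-0.142857, Γ_S=-0.333333; launch V₁=2·200/300=1.333333
k=0 src: V=1.3333
k=1 load: inc=1.333333, refl=1.333333·-0.142857=-0.1905; V=0.000000+1.333333+-0.190476=1.1429
k=2 src: inc=-0.190476, refl=-0.190476·-0.333333=0.0635; V=1.333333+-0.190476+0.063492=1.2063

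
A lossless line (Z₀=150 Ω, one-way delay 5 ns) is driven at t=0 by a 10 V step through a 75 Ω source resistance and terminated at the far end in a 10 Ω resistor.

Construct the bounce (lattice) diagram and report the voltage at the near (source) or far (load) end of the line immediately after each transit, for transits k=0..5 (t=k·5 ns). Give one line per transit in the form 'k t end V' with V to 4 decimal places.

0 0 source 6.6667
1 5 load 0.8333
2 10 source 2.7778
3 15 load 1.0764
4 20 source 1.6435
5 25 load 1.1473

Γ_L=-0.875000, Γ_S=-0.333333; launch V₁=10·150/225=6.666667
k=0 src: V=6.6667
k=1 load: inc=6.666667, refl=6.666667·-0.875000=-5.8333; V=0.000000+6.666667+-5.833333=0.8333
k=2 src: inc=-5.833333, refl=-5.833333·-0.333333=1.9444; V=6.666667+-5.833333+1.944444=2.7778
k=3 load: inc=1.944444, refl=1.944444·-0.875000=-1.7014; V=0.833333+1.944444+-1.701389=1.0764
k=4 src: inc=-1.701389, refl=-1.701389·-0.333333=0.5671; V=2.777778+-1.701389+0.567130=1.6435
k=5 load: inc=0.567130, refl=0.567130·-0.875000=-0.4962; V=1.076389+0.567130+-0.496238=1.1473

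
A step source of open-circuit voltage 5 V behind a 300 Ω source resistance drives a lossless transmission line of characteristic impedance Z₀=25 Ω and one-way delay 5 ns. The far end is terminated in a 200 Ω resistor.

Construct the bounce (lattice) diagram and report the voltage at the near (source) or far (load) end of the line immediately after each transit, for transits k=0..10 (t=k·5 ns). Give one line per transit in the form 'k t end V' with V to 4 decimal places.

Γ_L=0.777778, Γ_S=0.846154; launch V₁=5·25/325=0.384615
k=0 src: V=0.3846
k=1 load: inc=0.384615, refl=0.384615·0.777778=0.2991; V=0.000000+0.384615+0.299145=0.6838
k=2 src: inc=0.299145, refl=0.299145·0.846154=0.2531; V=0.384615+0.299145+0.253123=0.9369
k=3 load: inc=0.253123, refl=0.253123·0.777778=0.1969; V=0.683761+0.253123+0.196873=1.1338
k=4 src: inc=0.196873, refl=0.196873·0.846154=0.1666; V=0.936884+0.196873+0.166585=1.3003
k=5 load: inc=0.166585, refl=0.166585·0.777778=0.1296; V=1.133757+0.166585+0.129566=1.4299
k=6 src: inc=0.129566, refl=0.129566·0.846154=0.1096; V=1.300342+0.129566+0.109633=1.5395
k=7 load: inc=0.109633, refl=0.109633·0.777778=0.0853; V=1.429908+0.109633+0.085270=1.6248
k=8 src: inc=0.085270, refl=0.085270·0.846154=0.0722; V=1.539541+0.085270+0.072152=1.6970
k=9 load: inc=0.072152, refl=0.072152·0.777778=0.0561; V=1.624812+0.072152+0.056118=1.7531
k=10 src: inc=0.056118, refl=0.056118·0.846154=0.0475; V=1.696963+0.056118+0.047484=1.8006

0 0 source 0.3846
1 5 load 0.6838
2 10 source 0.9369
3 15 load 1.1338
4 20 source 1.3003
5 25 load 1.4299
6 30 source 1.5395
7 35 load 1.6248
8 40 source 1.6970
9 45 load 1.7531
10 50 source 1.8006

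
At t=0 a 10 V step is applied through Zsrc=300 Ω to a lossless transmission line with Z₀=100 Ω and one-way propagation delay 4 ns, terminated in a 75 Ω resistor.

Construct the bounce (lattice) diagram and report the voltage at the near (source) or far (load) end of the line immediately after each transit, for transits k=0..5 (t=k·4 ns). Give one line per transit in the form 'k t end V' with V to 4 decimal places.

Γ_L=-0.142857, Γ_S=0.500000; launch V₁=10·100/400=2.500000
k=0 src: V=2.5000
k=1 load: inc=2.500000, refl=2.500000·-0.142857=-0.3571; V=0.000000+2.500000+-0.357143=2.1429
k=2 src: inc=-0.357143, refl=-0.357143·0.500000=-0.1786; V=2.500000+-0.357143+-0.178571=1.9643
k=3 load: inc=-0.178571, refl=-0.178571·-0.142857=0.0255; V=2.142857+-0.178571+0.025510=1.9898
k=4 src: inc=0.025510, refl=0.025510·0.500000=0.0128; V=1.964286+0.025510+0.012755=2.0026
k=5 load: inc=0.012755, refl=0.012755·-0.142857=-0.0018; V=1.989796+0.012755+-0.001822=2.0007

0 0 source 2.5000
1 4 load 2.1429
2 8 source 1.9643
3 12 load 1.9898
4 16 source 2.0026
5 20 load 2.0007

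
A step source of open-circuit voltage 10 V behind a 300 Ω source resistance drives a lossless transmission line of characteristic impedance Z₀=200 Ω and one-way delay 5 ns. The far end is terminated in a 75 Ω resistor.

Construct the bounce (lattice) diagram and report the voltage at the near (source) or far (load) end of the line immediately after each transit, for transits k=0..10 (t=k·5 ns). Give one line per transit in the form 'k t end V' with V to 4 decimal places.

0 0 source 4.0000
1 5 load 2.1818
2 10 source 1.8182
3 15 load 1.9835
4 20 source 2.0165
5 25 load 2.0015
6 30 source 1.9985
7 35 load 1.9999
8 40 source 2.0001
9 45 load 2.0000
10 50 source 2.0000

Γ_L=-0.454545, Γ_S=0.200000; launch V₁=10·200/500=4.000000
k=0 src: V=4.0000
k=1 load: inc=4.000000, refl=4.000000·-0.454545=-1.8182; V=0.000000+4.000000+-1.818182=2.1818
k=2 src: inc=-1.818182, refl=-1.818182·0.200000=-0.3636; V=4.000000+-1.818182+-0.363636=1.8182
k=3 load: inc=-0.363636, refl=-0.363636·-0.454545=0.1653; V=2.181818+-0.363636+0.165289=1.9835
k=4 src: inc=0.165289, refl=0.165289·0.200000=0.0331; V=1.818182+0.165289+0.033058=2.0165
k=5 load: inc=0.033058, refl=0.033058·-0.454545=-0.0150; V=1.983471+0.033058+-0.015026=2.0015
k=6 src: inc=-0.015026, refl=-0.015026·0.200000=-0.0030; V=2.016529+-0.015026+-0.003005=1.9985
k=7 load: inc=-0.003005, refl=-0.003005·-0.454545=0.0014; V=2.001503+-0.003005+0.001366=1.9999
k=8 src: inc=0.001366, refl=0.001366·0.200000=0.0003; V=1.998497+0.001366+0.000273=2.0001
k=9 load: inc=0.000273, refl=0.000273·-0.454545=-0.0001; V=1.999863+0.000273+-0.000124=2.0000
k=10 src: inc=-0.000124, refl=-0.000124·0.200000=-0.0000; V=2.000137+-0.000124+-0.000025=2.0000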